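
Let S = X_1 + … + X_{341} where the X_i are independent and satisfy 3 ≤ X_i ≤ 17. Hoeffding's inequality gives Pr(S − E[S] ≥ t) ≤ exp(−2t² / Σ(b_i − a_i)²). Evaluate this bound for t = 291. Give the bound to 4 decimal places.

Σ(b_i − a_i)² = 341·(14)² = 66836.
Exponent = 2·291²/66836 = 2.5340.
Bound = exp(−2.5340) = 0.07934.

0.0793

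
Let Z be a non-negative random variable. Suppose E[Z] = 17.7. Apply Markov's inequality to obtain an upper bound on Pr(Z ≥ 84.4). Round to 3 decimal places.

0.210

Markov's inequality: for a non-negative random variable, Pr(Z ≥ a) ≤ E[Z]/a.
Here E[Z] = 17.7 and a = 84.4, so the bound is 17.7/84.4 = 0.2097.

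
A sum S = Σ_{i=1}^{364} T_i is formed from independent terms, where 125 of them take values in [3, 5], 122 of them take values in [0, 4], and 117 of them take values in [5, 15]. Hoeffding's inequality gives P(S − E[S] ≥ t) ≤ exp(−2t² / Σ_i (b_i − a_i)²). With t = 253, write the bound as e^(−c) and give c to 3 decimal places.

Σ(b_i − a_i)² = 125·2² + 122·4² + 117·10² = 14152.
c = 2t² / 14152 = 2·253² / 14152 = 9.0459.

9.046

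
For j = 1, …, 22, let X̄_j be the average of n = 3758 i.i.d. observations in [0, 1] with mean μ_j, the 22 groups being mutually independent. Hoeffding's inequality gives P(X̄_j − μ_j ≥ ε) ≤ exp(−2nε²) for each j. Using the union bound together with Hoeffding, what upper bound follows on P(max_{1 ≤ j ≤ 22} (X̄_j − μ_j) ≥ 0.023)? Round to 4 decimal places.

Per-experiment Hoeffding bound: exp(−2·3758·0.023²) = exp(−3.97596) = 0.018761.
Union bound over 22 events: 22·0.018761 = 0.41275.

0.4127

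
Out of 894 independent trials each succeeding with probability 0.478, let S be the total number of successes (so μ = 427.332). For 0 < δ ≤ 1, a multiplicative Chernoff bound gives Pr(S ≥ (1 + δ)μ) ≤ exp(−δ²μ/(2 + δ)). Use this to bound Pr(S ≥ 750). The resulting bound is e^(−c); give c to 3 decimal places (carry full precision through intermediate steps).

88.433

Write 750 = (1 + δ)μ, so δ = 750/427.332 − 1 = 0.7550757…
Then the exponent is δ²μ/(2 + δ) = (750 − μ)² / (μ·(2 + δ)) = 88.432692.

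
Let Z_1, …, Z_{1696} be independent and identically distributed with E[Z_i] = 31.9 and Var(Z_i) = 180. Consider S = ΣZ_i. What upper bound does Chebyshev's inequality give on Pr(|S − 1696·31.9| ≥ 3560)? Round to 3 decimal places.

0.024

Var(S) = n·Var(Z_i) = 1696·180 = 305280.
Chebyshev: Pr(|S − 1696·31.9| ≥ 3560) ≤ Var(S)/3560² = 305280/12673600 = 0.0241.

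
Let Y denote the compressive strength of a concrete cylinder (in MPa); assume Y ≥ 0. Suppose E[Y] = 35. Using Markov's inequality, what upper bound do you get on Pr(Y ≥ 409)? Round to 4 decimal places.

Markov's inequality: for a non-negative random variable, Pr(Y ≥ a) ≤ E[Y]/a.
Here E[Y] = 35 and a = 409, so the bound is 35/409 = 0.0856.

0.0856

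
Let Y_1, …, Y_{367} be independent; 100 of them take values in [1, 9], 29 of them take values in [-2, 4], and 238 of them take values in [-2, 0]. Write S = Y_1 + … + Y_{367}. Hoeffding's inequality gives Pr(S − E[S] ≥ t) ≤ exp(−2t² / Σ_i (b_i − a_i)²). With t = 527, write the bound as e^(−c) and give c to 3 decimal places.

66.157

Σ(b_i − a_i)² = 100·8² + 29·6² + 238·2² = 8396.
c = 2t² / 8396 = 2·527² / 8396 = 66.1575.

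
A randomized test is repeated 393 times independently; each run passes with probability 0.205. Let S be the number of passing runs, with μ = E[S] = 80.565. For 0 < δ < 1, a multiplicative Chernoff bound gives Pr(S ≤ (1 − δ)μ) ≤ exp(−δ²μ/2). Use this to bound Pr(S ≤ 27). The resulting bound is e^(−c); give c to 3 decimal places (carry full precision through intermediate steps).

17.807

Write 27 = (1 − δ)μ, so δ = 1 − 27/80.565 = 0.6648669…
Then the exponent is δ²μ/2 = (μ − 27)²/(2μ) = 17.806797.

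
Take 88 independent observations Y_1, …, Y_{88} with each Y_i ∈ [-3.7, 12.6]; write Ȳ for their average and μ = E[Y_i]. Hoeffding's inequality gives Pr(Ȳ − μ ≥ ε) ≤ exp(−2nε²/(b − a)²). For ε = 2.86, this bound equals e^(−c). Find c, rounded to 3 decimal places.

5.418

c = 2nε²/(b − a)² = 2·88·2.86² / 16.3² = 5.4184.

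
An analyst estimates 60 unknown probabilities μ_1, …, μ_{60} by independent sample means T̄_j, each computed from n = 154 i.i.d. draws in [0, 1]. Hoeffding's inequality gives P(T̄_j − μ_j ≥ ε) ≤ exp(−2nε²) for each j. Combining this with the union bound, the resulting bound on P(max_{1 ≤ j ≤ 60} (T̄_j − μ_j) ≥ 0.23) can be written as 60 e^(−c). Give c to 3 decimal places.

Union bound over the 60 events: P(max_{1 ≤ j ≤ 60} (T̄_j − μ_j) ≥ 0.23) ≤ 60·exp(−2nε²) = 60 exp(−2·154·0.23²).
So c = 2·154·0.23² = 16.2932.

16.293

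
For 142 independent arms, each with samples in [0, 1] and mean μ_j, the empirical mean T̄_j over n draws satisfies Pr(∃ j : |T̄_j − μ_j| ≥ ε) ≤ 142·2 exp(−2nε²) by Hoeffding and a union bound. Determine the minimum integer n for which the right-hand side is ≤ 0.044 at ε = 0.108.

Need 2·142·exp(−2nε²) ≤ 0.044, i.e. exp(−2nε²) ≤ 0.044/284.
So 2nε² ≥ ln(284/0.044) = 8.772540.
Hence n ≥ 8.772540/(2·0.108²) = 376.052.
The smallest integer n is 377.

377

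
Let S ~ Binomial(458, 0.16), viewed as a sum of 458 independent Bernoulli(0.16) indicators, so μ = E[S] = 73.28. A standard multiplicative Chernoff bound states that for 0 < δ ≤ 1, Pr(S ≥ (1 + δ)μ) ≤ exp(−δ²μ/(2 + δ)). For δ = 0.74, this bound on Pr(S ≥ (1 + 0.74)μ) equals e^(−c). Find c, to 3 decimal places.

c = δ²μ/(2 + δ) = 0.74²·73.28/(2 + 0.74) = 14.6453.

14.645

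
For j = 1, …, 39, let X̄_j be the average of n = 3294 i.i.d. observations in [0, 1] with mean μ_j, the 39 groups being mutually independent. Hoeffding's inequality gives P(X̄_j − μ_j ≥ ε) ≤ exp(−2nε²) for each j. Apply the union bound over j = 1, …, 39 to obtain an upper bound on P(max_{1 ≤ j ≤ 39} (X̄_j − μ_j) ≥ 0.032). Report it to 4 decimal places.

Per-experiment Hoeffding bound: exp(−2·3294·0.032²) = exp(−6.74611) = 0.0011754.
Union bound over 39 events: 39·0.0011754 = 0.04584.

0.0458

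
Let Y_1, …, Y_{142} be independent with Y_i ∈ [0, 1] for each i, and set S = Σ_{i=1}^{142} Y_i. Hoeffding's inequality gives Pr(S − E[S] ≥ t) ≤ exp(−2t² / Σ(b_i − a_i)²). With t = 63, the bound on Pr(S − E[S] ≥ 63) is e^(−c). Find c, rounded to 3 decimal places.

55.901

Σ(b_i − a_i)² = 142·(1)² = 142.
c = 2t²/142 = 2·63²/142 = 55.9014.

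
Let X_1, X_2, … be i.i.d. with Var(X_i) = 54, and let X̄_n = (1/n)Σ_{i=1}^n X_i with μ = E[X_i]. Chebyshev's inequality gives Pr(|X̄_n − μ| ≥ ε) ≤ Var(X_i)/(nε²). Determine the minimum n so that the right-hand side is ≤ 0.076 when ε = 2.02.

175

Require 54/(n·2.02²) ≤ 0.076, i.e. n ≥ 54/(0.076·2.02²) = 174.132.
The smallest integer n is 175.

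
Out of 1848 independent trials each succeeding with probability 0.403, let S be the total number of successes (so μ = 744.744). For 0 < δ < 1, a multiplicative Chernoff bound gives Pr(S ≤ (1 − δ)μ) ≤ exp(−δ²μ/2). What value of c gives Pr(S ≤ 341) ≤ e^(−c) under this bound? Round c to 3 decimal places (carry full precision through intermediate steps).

109.440

Write 341 = (1 − δ)μ, so δ = 1 − 341/744.744 = 0.5421245…
Then the exponent is δ²μ/2 = (μ − 341)²/(2μ) = 109.439766.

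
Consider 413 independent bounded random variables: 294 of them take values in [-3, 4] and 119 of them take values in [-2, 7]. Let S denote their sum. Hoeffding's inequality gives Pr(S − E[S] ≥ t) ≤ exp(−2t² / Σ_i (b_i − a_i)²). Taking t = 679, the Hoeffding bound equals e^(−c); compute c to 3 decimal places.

Σ(b_i − a_i)² = 294·7² + 119·9² = 24045.
c = 2t² / 24045 = 2·679² / 24045 = 38.3482.

38.348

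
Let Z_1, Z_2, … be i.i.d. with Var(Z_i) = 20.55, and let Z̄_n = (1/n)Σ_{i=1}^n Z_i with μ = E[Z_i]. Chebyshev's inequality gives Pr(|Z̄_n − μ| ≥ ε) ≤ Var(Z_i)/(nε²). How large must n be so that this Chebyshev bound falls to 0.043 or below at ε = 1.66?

174

Require 20.55/(n·1.66²) ≤ 0.043, i.e. n ≥ 20.55/(0.043·1.66²) = 173.431.
The smallest integer n is 174.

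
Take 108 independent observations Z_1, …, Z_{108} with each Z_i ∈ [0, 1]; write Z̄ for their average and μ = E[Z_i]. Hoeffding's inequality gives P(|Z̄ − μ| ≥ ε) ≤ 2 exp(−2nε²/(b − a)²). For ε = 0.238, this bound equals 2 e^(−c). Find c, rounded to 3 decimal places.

12.235

c = 2nε²/(b − a)² = 2·108·0.238² / 1² = 12.2351.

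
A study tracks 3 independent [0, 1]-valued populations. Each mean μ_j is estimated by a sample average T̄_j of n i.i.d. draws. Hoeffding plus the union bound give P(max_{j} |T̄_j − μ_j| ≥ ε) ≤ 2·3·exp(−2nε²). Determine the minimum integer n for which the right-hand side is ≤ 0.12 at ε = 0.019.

Need 2·3·exp(−2nε²) ≤ 0.12, i.e. exp(−2nε²) ≤ 0.12/6.
So 2nε² ≥ ln(6/0.12) = 3.912023.
Hence n ≥ 3.912023/(2·0.019²) = 5418.314.
The smallest integer n is 5419.

5419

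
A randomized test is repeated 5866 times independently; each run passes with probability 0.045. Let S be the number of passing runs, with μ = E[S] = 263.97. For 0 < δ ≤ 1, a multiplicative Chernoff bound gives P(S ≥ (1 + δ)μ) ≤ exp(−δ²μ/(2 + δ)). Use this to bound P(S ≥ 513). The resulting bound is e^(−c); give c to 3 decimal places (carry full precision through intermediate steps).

79.818

Write 513 = (1 + δ)μ, so δ = 513/263.97 − 1 = 0.9434027…
Then the exponent is δ²μ/(2 + δ) = (513 − μ)² / (μ·(2 + δ)) = 79.817678.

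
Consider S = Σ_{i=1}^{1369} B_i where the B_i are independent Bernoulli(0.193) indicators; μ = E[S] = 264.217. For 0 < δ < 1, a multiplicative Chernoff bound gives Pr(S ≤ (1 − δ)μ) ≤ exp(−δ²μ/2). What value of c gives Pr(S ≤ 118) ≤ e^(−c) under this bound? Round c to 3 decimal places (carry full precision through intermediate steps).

Write 118 = (1 − δ)μ, so δ = 1 − 118/264.217 = 0.5533974…
Then the exponent is δ²μ/2 = (μ − 118)²/(2μ) = 40.458054.

40.458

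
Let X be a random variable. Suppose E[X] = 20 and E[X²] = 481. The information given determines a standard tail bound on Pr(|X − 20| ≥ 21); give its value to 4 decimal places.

0.1837

The first two moments determine the variance, so Chebyshev's inequality is the sharpest standard bound available.
Var(X) = E[X²] − (E[X])² = 481 − 400 = 81.
Chebyshev's inequality: Pr(|X − μ| ≥ t) ≤ Var(X)/t² = 81/441 = 0.1837.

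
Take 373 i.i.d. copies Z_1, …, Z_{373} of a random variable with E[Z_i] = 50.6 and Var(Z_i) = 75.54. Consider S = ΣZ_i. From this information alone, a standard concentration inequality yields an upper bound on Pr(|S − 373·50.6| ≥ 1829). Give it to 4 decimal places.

0.0084

With mean and variance of each term known, Chebyshev's inequality bounds the deviation of the sum (or sample mean).
Var(S) = n·Var(Z_i) = 373·75.54 = 28176.42.
Chebyshev: Pr(|S − 373·50.6| ≥ 1829) ≤ Var(S)/1829² = 28176.42/3345241 = 0.0084.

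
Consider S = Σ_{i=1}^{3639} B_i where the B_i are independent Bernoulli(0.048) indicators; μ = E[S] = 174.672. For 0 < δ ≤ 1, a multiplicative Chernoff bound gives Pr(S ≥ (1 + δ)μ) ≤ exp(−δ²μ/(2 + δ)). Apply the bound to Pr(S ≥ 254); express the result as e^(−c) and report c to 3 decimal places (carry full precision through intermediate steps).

Write 254 = (1 + δ)μ, so δ = 254/174.672 − 1 = 0.4541541…
Then the exponent is δ²μ/(2 + δ) = (254 − μ)² / (μ·(2 + δ)) = 14.680062.

14.680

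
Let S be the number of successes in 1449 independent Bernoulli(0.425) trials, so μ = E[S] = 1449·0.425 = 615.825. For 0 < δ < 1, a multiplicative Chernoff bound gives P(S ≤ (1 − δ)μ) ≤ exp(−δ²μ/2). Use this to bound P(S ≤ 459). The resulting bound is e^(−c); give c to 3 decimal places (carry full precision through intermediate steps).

Write 459 = (1 − δ)μ, so δ = 1 − 459/615.825 = 0.2546584…
Then the exponent is δ²μ/2 = (μ − 459)²/(2μ) = 19.968401.

19.968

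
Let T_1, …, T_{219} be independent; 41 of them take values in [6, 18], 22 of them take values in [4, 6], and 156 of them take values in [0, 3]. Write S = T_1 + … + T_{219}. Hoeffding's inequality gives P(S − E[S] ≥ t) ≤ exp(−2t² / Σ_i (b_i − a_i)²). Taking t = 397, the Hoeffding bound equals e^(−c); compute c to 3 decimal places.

42.620

Σ(b_i − a_i)² = 41·12² + 22·2² + 156·3² = 7396.
c = 2t² / 7396 = 2·397² / 7396 = 42.6201.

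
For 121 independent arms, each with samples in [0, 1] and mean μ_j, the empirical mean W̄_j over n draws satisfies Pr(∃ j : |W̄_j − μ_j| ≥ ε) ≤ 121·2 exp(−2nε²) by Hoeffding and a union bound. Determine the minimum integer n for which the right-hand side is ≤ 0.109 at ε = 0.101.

Need 2·121·exp(−2nε²) ≤ 0.109, i.e. exp(−2nε²) ≤ 0.109/242.
So 2nε² ≥ ln(242/0.109) = 7.705345.
Hence n ≥ 7.705345/(2·0.101²) = 377.676.
The smallest integer n is 378.

378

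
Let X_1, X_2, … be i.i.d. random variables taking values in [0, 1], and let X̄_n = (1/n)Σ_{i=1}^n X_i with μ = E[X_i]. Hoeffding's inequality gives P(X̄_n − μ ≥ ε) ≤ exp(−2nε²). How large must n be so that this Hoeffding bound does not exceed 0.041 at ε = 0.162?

Require exp(−2nε²) ≤ 0.041, i.e. 2nε² ≥ ln(1/0.041) = 3.194183.
So n ≥ 3.194183 / (2·0.162²) = 60.855.
The smallest integer n is 61.

61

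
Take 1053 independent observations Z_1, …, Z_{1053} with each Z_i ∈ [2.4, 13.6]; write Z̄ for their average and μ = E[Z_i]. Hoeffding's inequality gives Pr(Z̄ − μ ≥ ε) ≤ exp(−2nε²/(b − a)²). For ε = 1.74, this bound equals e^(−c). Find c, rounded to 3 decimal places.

50.830

c = 2nε²/(b − a)² = 2·1053·1.74² / 11.2² = 50.8301.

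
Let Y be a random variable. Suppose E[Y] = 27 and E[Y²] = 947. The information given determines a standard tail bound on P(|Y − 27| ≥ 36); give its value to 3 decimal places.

The first two moments determine the variance, so Chebyshev's inequality is the sharpest standard bound available.
Var(Y) = E[Y²] − (E[Y])² = 947 − 729 = 218.
Chebyshev's inequality: P(|Y − μ| ≥ t) ≤ Var(Y)/t² = 218/1296 = 0.1682.

0.168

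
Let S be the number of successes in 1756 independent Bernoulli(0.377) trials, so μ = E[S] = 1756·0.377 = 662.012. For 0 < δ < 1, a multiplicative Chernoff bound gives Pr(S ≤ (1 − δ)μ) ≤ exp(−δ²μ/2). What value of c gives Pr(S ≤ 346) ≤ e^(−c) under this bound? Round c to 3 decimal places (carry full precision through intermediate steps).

Write 346 = (1 − δ)μ, so δ = 1 − 346/662.012 = 0.4773509…
Then the exponent is δ²μ/2 = (μ − 346)²/(2μ) = 75.424301.

75.424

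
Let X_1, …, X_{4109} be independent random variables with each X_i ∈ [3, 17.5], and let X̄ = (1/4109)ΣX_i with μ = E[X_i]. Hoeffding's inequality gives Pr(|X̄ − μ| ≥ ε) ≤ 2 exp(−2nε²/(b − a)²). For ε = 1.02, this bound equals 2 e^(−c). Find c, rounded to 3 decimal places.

40.666

c = 2nε²/(b − a)² = 2·4109·1.02² / 14.5² = 40.6659.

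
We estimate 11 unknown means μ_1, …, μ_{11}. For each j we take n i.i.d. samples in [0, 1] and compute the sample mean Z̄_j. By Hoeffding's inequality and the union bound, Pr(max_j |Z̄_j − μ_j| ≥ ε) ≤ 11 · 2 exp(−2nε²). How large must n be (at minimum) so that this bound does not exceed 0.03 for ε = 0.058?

Need 2·11·exp(−2nε²) ≤ 0.03, i.e. exp(−2nε²) ≤ 0.03/22.
So 2nε² ≥ ln(22/0.03) = 6.597600.
Hence n ≥ 6.597600/(2·0.058²) = 980.618.
The smallest integer n is 981.

981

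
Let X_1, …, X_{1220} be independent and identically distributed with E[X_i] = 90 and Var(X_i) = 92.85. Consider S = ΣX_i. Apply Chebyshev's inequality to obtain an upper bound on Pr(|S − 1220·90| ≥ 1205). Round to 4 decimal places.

Var(S) = n·Var(X_i) = 1220·92.85 = 113277.
Chebyshev: Pr(|S − 1220·90| ≥ 1205) ≤ Var(S)/1205² = 113277/1452025 = 0.0780.

0.0780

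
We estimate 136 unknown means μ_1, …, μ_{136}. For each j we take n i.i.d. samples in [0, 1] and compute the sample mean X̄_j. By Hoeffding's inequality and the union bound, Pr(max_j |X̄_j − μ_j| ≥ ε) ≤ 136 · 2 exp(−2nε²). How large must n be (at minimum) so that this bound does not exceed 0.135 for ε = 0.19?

Need 2·136·exp(−2nε²) ≤ 0.135, i.e. exp(−2nε²) ≤ 0.135/272.
So 2nε² ≥ ln(272/0.135) = 7.608283.
Hence n ≥ 7.608283/(2·0.19²) = 105.378.
The smallest integer n is 106.

106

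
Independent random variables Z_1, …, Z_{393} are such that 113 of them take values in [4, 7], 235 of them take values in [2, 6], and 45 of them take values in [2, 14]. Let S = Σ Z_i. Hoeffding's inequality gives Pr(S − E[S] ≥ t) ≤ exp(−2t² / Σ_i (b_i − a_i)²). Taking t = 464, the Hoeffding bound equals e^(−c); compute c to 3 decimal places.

Σ(b_i − a_i)² = 113·3² + 235·4² + 45·12² = 11257.
c = 2t² / 11257 = 2·464² / 11257 = 38.2510.

38.251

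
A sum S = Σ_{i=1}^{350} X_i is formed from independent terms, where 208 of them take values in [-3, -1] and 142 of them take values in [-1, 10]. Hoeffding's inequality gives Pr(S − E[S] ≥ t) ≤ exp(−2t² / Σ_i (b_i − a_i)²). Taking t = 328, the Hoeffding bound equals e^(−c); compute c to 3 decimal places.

Σ(b_i − a_i)² = 208·2² + 142·11² = 18014.
c = 2t² / 18014 = 2·328² / 18014 = 11.9445.

11.944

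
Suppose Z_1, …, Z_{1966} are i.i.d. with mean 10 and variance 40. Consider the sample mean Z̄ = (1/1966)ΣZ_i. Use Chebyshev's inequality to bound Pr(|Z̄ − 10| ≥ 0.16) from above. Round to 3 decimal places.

0.795

Var(Z̄) = Var(Z_i)/n = 40/1966 = 0.020346.
Chebyshev: Pr(|Z̄ − 10| ≥ 0.16) ≤ Var(Z̄)/(0.16)² = 40/(1966·0.16²) = 0.7948.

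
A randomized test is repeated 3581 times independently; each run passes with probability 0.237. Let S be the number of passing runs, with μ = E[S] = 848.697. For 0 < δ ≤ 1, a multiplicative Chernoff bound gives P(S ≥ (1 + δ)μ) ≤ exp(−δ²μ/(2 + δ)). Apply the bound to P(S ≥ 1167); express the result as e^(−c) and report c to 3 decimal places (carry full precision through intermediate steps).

50.264

Write 1167 = (1 + δ)μ, so δ = 1167/848.697 − 1 = 0.375049…
Then the exponent is δ²μ/(2 + δ) = (1167 − μ)² / (μ·(2 + δ)) = 50.263904.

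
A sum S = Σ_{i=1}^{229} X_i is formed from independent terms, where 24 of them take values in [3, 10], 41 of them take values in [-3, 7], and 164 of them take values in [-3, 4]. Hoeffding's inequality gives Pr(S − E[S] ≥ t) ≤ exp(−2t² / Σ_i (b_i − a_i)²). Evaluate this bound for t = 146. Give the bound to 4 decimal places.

Σ(b_i − a_i)² = 24·7² + 41·10² + 164·7² = 13312.
Exponent = 2·146² / 13312 = 3.20252.
Bound = exp(−3.20252) = 0.04066.

0.0407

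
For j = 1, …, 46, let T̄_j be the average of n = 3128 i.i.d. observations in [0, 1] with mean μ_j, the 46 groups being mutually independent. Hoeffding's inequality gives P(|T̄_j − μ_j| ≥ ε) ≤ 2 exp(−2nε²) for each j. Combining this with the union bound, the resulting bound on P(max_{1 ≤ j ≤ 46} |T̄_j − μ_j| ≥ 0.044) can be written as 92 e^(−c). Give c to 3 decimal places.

Union bound over the 46 events: P(max_{1 ≤ j ≤ 46} |T̄_j − μ_j| ≥ 0.044) ≤ 46·2·exp(−2nε²) = 92 exp(−2·3128·0.044²).
So c = 2·3128·0.044² = 12.1116.

12.112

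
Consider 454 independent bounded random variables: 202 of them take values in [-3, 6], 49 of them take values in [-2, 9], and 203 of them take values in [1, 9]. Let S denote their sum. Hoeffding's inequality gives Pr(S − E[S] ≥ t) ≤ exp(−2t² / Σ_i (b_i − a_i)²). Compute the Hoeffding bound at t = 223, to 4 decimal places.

Σ(b_i − a_i)² = 202·9² + 49·11² + 203·8² = 35283.
Exponent = 2·223² / 35283 = 2.81886.
Bound = exp(−2.81886) = 0.05967.

0.0597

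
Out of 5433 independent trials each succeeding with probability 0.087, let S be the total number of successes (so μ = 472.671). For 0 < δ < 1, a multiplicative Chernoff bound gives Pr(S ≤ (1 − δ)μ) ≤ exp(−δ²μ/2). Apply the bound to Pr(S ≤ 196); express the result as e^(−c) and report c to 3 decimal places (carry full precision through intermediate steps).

Write 196 = (1 − δ)μ, so δ = 1 − 196/472.671 = 0.5853353…
Then the exponent is δ²μ/2 = (μ − 196)²/(2μ) = 80.972645.

80.973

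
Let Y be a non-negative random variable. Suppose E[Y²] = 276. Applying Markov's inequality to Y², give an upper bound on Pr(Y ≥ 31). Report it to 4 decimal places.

Since Y ≥ 0, the event {Y ≥ 31} is the same as {Y² ≥ 961}.
Markov's inequality applied to Y² gives Pr(Y² ≥ 961) ≤ E[Y²]/961 = 276/961 = 0.2872.

0.2872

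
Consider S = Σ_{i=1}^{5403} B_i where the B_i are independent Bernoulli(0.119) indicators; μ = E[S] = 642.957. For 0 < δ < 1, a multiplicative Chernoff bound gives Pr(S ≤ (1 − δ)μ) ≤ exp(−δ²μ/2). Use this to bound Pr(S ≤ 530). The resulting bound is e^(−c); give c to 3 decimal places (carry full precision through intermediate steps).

9.922

Write 530 = (1 − δ)μ, so δ = 1 − 530/642.957 = 0.1756836…
Then the exponent is δ²μ/2 = (μ − 530)²/(2μ) = 9.922346.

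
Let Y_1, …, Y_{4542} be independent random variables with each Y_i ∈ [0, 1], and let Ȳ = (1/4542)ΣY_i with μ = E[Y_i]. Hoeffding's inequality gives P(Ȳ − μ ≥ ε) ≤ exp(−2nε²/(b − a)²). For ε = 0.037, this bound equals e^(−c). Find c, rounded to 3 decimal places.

12.436

c = 2nε²/(b − a)² = 2·4542·0.037² / 1² = 12.4360.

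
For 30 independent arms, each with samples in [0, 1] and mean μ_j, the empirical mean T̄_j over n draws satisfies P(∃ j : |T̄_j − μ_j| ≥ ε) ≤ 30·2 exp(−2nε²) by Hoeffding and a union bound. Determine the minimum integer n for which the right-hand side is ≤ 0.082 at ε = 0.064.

806

Need 2·30·exp(−2nε²) ≤ 0.082, i.e. exp(−2nε²) ≤ 0.082/60.
So 2nε² ≥ ln(60/0.082) = 6.595381.
Hence n ≥ 6.595381/(2·0.064²) = 805.100.
The smallest integer n is 806.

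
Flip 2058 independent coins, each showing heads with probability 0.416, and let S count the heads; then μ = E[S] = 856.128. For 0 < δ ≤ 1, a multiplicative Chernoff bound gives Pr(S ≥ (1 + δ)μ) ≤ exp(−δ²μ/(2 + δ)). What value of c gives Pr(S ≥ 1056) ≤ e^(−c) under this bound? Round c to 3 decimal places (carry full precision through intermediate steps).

20.892

Write 1056 = (1 + δ)μ, so δ = 1056/856.128 − 1 = 0.2334604…
Then the exponent is δ²μ/(2 + δ) = (1056 − μ)² / (μ·(2 + δ)) = 20.892334.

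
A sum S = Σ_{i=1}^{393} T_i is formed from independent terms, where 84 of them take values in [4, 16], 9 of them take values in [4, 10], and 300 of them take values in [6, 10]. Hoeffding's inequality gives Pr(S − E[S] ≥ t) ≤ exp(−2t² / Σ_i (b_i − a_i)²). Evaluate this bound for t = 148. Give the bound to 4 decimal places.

Σ(b_i − a_i)² = 84·12² + 9·6² + 300·4² = 17220.
Exponent = 2·148² / 17220 = 2.54402.
Bound = exp(−2.54402) = 0.07855.

0.0786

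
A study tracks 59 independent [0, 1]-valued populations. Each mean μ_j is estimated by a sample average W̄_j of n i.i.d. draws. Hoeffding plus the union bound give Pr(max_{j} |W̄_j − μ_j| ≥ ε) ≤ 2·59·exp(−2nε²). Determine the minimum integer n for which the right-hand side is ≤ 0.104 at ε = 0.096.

Need 2·59·exp(−2nε²) ≤ 0.104, i.e. exp(−2nε²) ≤ 0.104/118.
So 2nε² ≥ ln(118/0.104) = 7.034049.
Hence n ≥ 7.034049/(2·0.096²) = 381.622.
The smallest integer n is 382.

382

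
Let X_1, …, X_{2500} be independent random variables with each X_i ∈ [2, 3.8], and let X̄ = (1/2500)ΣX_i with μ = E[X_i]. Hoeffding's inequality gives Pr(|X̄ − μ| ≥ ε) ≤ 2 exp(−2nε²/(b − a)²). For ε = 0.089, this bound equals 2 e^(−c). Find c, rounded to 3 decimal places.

c = 2nε²/(b − a)² = 2·2500·0.089² / 1.8² = 12.2238.

12.224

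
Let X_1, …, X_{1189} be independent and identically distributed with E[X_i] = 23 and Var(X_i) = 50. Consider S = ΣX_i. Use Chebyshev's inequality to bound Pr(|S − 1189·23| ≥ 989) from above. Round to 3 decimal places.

Var(S) = n·Var(X_i) = 1189·50 = 59450.
Chebyshev: Pr(|S − 1189·23| ≥ 989) ≤ Var(S)/989² = 59450/978121 = 0.0608.

0.061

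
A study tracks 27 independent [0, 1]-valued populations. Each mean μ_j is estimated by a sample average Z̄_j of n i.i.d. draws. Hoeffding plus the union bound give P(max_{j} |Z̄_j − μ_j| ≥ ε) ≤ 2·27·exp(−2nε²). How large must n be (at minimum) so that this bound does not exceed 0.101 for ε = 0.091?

380

Need 2·27·exp(−2nε²) ≤ 0.101, i.e. exp(−2nε²) ≤ 0.101/54.
So 2nε² ≥ ln(54/0.101) = 6.281619.
Hence n ≥ 6.281619/(2·0.091²) = 379.279.
The smallest integer n is 380.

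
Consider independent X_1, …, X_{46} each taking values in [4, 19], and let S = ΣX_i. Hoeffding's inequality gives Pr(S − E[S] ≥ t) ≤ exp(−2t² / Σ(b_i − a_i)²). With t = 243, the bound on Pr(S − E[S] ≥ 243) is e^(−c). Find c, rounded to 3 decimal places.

Σ(b_i − a_i)² = 46·(15)² = 10350.
c = 2t²/10350 = 2·243²/10350 = 11.4104.

11.410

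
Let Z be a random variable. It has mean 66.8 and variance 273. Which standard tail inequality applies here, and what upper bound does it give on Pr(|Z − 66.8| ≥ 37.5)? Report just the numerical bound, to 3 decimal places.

0.194

Mean and variance are known, so Chebyshev's inequality applies.
Chebyshev: Pr(|Z − μ| ≥ t) ≤ Var(Z)/t².
Bound = 273 / 1406.25 = 0.1941.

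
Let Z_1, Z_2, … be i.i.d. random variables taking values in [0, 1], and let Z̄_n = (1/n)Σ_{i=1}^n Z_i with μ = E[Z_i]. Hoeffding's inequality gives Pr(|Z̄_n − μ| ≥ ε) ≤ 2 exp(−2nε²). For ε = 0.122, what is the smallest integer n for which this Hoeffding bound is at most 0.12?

Require 2·exp(−2nε²) ≤ 0.12, i.e. 2nε² ≥ ln(2/0.12) = 2.813411.
So n ≥ 2.813411 / (2·0.122²) = 94.511.
The smallest integer n is 95.

95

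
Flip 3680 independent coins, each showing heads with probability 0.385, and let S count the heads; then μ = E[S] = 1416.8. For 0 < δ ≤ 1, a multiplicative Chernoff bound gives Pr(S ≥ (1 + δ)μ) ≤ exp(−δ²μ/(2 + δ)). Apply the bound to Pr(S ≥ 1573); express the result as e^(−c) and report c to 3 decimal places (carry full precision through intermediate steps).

Write 1573 = (1 + δ)μ, so δ = 1573/1416.8 − 1 = 0.1102484…
Then the exponent is δ²μ/(2 + δ) = (1573 − μ)² / (μ·(2 + δ)) = 8.160559.

8.161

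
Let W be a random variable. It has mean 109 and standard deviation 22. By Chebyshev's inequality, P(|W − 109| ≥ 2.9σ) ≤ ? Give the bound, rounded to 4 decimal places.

0.1189

Chebyshev: P(|W − μ| ≥ t) ≤ Var(W)/t².
Var(W) = σ² = 22² = 484.
t = 2.9·22 = 63.8.
Bound = 484 / 4070.44 = 0.1189.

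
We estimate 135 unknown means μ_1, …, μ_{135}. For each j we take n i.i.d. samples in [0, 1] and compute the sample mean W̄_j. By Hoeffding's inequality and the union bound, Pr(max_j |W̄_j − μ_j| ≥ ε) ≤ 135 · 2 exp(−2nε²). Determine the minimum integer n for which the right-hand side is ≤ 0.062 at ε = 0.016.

16366

Need 2·135·exp(−2nε²) ≤ 0.062, i.e. exp(−2nε²) ≤ 0.062/270.
So 2nε² ≥ ln(270/0.062) = 8.379043.
Hence n ≥ 8.379043/(2·0.016²) = 16365.318.
The smallest integer n is 16366.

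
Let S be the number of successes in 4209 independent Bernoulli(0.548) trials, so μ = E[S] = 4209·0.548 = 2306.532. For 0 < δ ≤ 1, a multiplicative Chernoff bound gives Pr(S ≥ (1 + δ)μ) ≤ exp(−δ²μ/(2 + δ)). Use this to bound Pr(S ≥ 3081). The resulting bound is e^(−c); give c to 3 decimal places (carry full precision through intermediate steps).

Write 3081 = (1 + δ)μ, so δ = 3081/2306.532 − 1 = 0.3357716…
Then the exponent is δ²μ/(2 + δ) = (3081 − μ)² / (μ·(2 + δ)) = 111.331252.

111.331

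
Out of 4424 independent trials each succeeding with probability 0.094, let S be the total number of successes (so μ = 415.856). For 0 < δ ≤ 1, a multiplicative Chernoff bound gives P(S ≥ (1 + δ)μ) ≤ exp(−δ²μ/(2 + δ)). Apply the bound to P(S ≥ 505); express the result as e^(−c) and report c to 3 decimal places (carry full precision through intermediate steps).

Write 505 = (1 + δ)μ, so δ = 505/415.856 − 1 = 0.2143627…
Then the exponent is δ²μ/(2 + δ) = (505 − μ)² / (μ·(2 + δ)) = 8.629637.

8.630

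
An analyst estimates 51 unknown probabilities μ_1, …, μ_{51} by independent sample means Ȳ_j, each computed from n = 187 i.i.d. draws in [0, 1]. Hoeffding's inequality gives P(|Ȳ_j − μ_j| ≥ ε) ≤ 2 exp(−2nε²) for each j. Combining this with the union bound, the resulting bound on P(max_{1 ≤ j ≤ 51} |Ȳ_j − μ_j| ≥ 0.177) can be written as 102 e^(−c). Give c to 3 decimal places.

Union bound over the 51 events: P(max_{1 ≤ j ≤ 51} |Ȳ_j − μ_j| ≥ 0.177) ≤ 51·2·exp(−2nε²) = 102 exp(−2·187·0.177²).
So c = 2·187·0.177² = 11.7170.

11.717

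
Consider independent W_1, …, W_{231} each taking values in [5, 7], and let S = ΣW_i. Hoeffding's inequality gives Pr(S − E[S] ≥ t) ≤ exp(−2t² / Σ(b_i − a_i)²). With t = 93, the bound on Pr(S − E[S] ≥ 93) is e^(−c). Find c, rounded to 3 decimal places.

18.721

Σ(b_i − a_i)² = 231·(2)² = 924.
c = 2t²/924 = 2·93²/924 = 18.7208.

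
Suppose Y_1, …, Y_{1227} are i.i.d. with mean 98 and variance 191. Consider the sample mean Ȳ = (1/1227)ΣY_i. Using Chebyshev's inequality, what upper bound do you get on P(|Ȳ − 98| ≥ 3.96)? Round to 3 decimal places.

Var(Ȳ) = Var(Y_i)/n = 191/1227 = 0.15566.
Chebyshev: P(|Ȳ − 98| ≥ 3.96) ≤ Var(Ȳ)/(3.96)² = 191/(1227·3.96²) = 0.0099.

0.010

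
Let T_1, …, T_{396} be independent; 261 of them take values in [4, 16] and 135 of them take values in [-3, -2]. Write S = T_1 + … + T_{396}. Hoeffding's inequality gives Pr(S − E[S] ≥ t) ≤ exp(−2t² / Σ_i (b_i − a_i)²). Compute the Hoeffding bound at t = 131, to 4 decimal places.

0.4025

Σ(b_i − a_i)² = 261·12² + 135·1² = 37719.
Exponent = 2·131² / 37719 = 0.90994.
Bound = exp(−0.90994) = 0.40255.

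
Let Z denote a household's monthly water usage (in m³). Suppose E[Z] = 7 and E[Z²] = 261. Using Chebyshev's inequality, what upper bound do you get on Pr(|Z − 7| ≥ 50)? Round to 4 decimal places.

Var(Z) = E[Z²] − (E[Z])² = 261 − 49 = 212.
Chebyshev's inequality: Pr(|Z − μ| ≥ t) ≤ Var(Z)/t² = 212/2500 = 0.0848.

0.0848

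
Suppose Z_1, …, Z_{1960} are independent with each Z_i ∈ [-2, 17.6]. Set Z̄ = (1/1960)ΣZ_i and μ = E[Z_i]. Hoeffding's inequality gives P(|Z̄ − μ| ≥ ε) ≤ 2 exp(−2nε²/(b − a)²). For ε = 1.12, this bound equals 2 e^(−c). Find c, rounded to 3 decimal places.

c = 2nε²/(b − a)² = 2·1960·1.12² / 19.6² = 12.8000.

12.800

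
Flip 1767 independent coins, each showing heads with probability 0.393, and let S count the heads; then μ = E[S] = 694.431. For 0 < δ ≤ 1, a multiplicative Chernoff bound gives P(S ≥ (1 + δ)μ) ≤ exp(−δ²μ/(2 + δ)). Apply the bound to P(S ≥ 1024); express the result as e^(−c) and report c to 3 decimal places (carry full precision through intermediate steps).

Write 1024 = (1 + δ)μ, so δ = 1024/694.431 − 1 = 0.4745885…
Then the exponent is δ²μ/(2 + δ) = (1024 − μ)² / (μ·(2 + δ)) = 63.206335.

63.206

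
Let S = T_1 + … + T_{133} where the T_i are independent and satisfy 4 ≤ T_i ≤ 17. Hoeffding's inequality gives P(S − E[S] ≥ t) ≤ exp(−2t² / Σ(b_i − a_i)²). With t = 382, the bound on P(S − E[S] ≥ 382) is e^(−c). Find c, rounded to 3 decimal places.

12.984

Σ(b_i − a_i)² = 133·(13)² = 22477.
c = 2t²/22477 = 2·382²/22477 = 12.9843.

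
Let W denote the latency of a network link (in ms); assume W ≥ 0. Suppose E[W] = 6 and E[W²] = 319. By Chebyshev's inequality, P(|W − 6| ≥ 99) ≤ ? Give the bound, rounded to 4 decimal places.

Var(W) = E[W²] − (E[W])² = 319 − 36 = 283.
Chebyshev's inequality: P(|W − μ| ≥ t) ≤ Var(W)/t² = 283/9801 = 0.0289.

0.0289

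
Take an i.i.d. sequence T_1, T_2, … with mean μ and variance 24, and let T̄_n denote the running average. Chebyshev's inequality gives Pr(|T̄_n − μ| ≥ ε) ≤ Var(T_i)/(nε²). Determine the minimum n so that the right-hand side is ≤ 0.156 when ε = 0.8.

241

Require 24/(n·0.8²) ≤ 0.156, i.e. n ≥ 24/(0.156·0.8²) = 240.385.
The smallest integer n is 241.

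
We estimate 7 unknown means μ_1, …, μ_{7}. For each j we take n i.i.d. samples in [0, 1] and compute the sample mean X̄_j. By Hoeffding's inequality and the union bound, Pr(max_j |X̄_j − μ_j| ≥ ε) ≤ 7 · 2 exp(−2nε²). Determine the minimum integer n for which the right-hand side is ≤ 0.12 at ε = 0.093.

276

Need 2·7·exp(−2nε²) ≤ 0.12, i.e. exp(−2nε²) ≤ 0.12/14.
So 2nε² ≥ ln(14/0.12) = 4.759321.
Hence n ≥ 4.759321/(2·0.093²) = 275.137.
The smallest integer n is 276.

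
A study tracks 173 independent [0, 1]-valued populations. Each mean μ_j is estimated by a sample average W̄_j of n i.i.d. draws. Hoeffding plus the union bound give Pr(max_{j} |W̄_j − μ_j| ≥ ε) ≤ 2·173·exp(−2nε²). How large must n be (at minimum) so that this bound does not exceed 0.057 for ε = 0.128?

266

Need 2·173·exp(−2nε²) ≤ 0.057, i.e. exp(−2nε²) ≤ 0.057/346.
So 2nε² ≥ ln(346/0.057) = 8.711143.
Hence n ≥ 8.711143/(2·0.128²) = 265.843.
The smallest integer n is 266.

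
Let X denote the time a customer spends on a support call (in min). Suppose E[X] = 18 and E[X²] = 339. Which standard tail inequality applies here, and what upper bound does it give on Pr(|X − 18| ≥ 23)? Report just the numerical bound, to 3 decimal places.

0.028

The first two moments determine the variance, so Chebyshev's inequality is the sharpest standard bound available.
Var(X) = E[X²] − (E[X])² = 339 − 324 = 15.
Chebyshev's inequality: Pr(|X − μ| ≥ t) ≤ Var(X)/t² = 15/529 = 0.0284.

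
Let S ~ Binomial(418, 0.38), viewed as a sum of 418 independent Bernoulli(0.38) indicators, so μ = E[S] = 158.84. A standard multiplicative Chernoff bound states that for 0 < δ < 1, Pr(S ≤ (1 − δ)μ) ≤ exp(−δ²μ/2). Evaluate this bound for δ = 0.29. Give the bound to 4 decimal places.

Exponent = δ²μ/2 = 0.29²·158.84/2 = 6.6792.
Bound = exp(−6.6792) = 0.00126.

0.0013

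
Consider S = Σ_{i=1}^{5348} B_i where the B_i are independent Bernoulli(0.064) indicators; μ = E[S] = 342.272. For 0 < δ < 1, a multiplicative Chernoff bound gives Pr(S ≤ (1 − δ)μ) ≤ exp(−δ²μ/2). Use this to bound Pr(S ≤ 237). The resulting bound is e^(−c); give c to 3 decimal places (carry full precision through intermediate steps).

Write 237 = (1 − δ)μ, so δ = 1 − 237/342.272 = 0.3075682…
Then the exponent is δ²μ/2 = (μ − 237)²/(2μ) = 16.189162.

16.189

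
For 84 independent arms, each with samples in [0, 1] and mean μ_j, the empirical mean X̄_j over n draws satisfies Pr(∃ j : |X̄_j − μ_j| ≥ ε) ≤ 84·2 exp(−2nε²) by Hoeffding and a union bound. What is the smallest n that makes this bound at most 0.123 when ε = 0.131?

211

Need 2·84·exp(−2nε²) ≤ 0.123, i.e. exp(−2nε²) ≤ 0.123/168.
So 2nε² ≥ ln(168/0.123) = 7.219535.
Hence n ≥ 7.219535/(2·0.131²) = 210.347.
The smallest integer n is 211.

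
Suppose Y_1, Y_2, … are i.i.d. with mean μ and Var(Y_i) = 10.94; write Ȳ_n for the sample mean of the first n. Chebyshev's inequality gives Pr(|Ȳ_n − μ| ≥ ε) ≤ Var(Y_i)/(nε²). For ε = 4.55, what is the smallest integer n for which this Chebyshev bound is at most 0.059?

Require 10.94/(n·4.55²) ≤ 0.059, i.e. n ≥ 10.94/(0.059·4.55²) = 8.957.
The smallest integer n is 9.

9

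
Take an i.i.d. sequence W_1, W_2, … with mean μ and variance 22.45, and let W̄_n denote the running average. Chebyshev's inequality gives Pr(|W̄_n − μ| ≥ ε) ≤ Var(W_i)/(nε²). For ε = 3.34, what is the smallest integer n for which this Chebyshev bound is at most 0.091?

Require 22.45/(n·3.34²) ≤ 0.091, i.e. n ≥ 22.45/(0.091·3.34²) = 22.115.
The smallest integer n is 23.

23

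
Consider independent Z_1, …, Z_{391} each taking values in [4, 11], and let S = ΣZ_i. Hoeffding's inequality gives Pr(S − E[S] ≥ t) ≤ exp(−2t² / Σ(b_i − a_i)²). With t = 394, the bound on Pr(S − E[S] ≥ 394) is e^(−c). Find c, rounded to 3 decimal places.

16.205

Σ(b_i − a_i)² = 391·(7)² = 19159.
c = 2t²/19159 = 2·394²/19159 = 16.2050.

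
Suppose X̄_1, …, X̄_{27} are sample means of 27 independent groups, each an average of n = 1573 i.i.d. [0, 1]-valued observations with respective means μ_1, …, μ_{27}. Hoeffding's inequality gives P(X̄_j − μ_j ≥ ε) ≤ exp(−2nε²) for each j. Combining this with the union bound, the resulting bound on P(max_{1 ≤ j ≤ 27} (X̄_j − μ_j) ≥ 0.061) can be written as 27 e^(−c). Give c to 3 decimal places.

11.706

Union bound over the 27 events: P(max_{1 ≤ j ≤ 27} (X̄_j − μ_j) ≥ 0.061) ≤ 27·exp(−2nε²) = 27 exp(−2·1573·0.061²).
So c = 2·1573·0.061² = 11.7063.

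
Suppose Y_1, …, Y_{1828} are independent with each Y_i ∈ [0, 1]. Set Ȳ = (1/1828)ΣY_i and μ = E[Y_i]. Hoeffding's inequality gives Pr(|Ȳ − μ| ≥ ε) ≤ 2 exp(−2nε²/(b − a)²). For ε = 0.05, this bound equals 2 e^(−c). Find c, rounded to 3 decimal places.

9.140

c = 2nε²/(b − a)² = 2·1828·0.05² / 1² = 9.1400.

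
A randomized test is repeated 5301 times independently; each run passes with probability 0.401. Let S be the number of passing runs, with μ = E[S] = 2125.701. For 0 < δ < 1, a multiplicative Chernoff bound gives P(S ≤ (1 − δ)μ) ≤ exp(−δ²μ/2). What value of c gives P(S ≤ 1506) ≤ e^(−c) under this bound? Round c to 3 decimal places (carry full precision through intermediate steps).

90.330

Write 1506 = (1 − δ)μ, so δ = 1 − 1506/2125.701 = 0.2915278…
Then the exponent is δ²μ/2 = (μ − 1506)²/(2μ) = 90.330044.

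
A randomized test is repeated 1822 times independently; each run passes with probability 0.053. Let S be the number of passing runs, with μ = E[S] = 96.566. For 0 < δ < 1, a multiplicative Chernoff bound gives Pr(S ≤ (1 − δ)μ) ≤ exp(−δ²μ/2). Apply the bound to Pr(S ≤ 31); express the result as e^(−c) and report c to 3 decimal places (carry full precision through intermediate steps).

Write 31 = (1 − δ)μ, so δ = 1 − 31/96.566 = 0.678976…
Then the exponent is δ²μ/2 = (μ − 31)²/(2μ) = 22.258871.

22.259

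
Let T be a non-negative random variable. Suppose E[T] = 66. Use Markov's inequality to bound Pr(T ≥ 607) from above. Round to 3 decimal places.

0.109

Markov's inequality: for a non-negative random variable, Pr(T ≥ a) ≤ E[T]/a.
Here E[T] = 66 and a = 607, so the bound is 66/607 = 0.1087.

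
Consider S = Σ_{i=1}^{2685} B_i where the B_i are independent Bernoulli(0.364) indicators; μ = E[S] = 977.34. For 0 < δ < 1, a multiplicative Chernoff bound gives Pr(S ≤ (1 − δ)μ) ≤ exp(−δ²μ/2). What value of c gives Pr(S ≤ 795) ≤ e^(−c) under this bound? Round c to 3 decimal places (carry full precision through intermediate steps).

Write 795 = (1 − δ)μ, so δ = 1 − 795/977.34 = 0.1865676…
Then the exponent is δ²μ/2 = (μ − 795)²/(2μ) = 17.009370.

17.009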